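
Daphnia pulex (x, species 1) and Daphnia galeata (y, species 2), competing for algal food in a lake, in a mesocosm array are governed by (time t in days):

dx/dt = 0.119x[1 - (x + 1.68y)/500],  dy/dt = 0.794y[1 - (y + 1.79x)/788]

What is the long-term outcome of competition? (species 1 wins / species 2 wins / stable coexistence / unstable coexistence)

unstable coexistence (outcome depends on initial conditions)

Compare the nullcline intercepts: K1/α12 = 500/1.68 = 298 < K2 = 788; K2/α21 = 788/1.79 = 440 < K1 = 500.
Since both are reversed, neither can invade when rare; the interior point is a saddle.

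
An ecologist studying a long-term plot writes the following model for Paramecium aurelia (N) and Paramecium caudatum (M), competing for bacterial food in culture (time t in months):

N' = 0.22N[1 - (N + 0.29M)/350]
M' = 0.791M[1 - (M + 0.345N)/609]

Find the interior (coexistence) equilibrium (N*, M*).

Setting both brackets to zero gives the nullclines N + 0.29M = 350 and 0.345N + M = 609.
Substituting M = 609 - 0.345N into the first: N(1 - 0.29·0.345) = 350 - 0.29·609.
So N* = 173/0.9 = 193, and then M* = 609 - 0.345·193 = 543.

N* ≈ 193, M* ≈ 543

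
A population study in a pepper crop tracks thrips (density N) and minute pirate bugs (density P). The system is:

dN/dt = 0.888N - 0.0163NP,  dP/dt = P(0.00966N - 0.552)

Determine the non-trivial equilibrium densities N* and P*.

N* ≈ 57.1, P* ≈ 54.5

Set dP/dt = 0 with P > 0: 0.00966N - 0.552 = 0, so N* = 0.552/0.00966 = 57.1.
Set dN/dt = 0 with N > 0: 0.888 - 0.0163P = 0, so P* = 0.888/0.0163 = 54.5.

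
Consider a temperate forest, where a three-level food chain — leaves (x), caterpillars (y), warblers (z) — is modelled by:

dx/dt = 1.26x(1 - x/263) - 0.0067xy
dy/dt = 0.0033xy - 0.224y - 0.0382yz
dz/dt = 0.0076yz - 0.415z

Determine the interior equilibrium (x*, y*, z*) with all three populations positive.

x* ≈ 187, y* ≈ 54.6, z* ≈ 10.3

From dz/dt = 0: 0.0076y* = 0.415, so y* = 54.6.
From dx/dt = 0: 1.26(1 - x*/263) = 0.0067·54.6, giving x* = 263·(1 - 0.29) = 187.
From dy/dt = 0: 0.0033·187 - 0.224 = 0.0382z*, so z* = 0.392/0.0382 = 10.3.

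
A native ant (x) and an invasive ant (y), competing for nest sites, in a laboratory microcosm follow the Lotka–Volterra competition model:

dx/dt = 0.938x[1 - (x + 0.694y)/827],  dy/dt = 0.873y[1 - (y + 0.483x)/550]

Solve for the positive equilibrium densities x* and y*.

Setting both brackets to zero gives the nullclines x + 0.694y = 827 and 0.483x + y = 550.
Substituting y = 550 - 0.483x into the first: x(1 - 0.694·0.483) = 827 - 0.694·550.
So x* = 445/0.665 = 670, and then y* = 550 - 0.483·670 = 226.

x* ≈ 670, y* ≈ 226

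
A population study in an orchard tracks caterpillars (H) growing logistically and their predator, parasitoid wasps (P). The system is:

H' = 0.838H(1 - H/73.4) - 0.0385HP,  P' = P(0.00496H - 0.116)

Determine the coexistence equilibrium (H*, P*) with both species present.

H* ≈ 23.4, P* ≈ 14.8

From dP/dt = 0 with P > 0: 0.00496H* = 0.116, so H* = 23.4.
Substitute into dH/dt = 0: 0.838(1 - 23.4/73.4) = 0.0385P*.
The bracket is 0.681, giving P* = 0.571/0.0385 = 14.8.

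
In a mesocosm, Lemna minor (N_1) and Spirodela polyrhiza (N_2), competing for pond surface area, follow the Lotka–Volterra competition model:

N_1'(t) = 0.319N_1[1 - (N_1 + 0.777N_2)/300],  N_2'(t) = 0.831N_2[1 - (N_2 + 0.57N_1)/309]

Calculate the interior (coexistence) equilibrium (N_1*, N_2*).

Setting both brackets to zero gives the nullclines N_1 + 0.777N_2 = 300 and 0.57N_1 + N_2 = 309.
Substituting N_2 = 309 - 0.57N_1 into the first: N_1(1 - 0.777·0.57) = 300 - 0.777·309.
So N_1* = 59.9/0.557 = 108, and then N_2* = 309 - 0.57·108 = 248.

N_1* ≈ 108, N_2* ≈ 248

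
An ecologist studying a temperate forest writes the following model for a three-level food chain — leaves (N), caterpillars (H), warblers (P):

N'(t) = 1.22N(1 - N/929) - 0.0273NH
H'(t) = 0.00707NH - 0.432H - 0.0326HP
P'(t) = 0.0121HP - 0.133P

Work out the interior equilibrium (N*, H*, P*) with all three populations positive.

From dP/dt = 0: 0.0121H* = 0.133, so H* = 11.
From dN/dt = 0: 1.22(1 - N*/929) = 0.0273·11, giving N* = 929·(1 - 0.246) = 701.
From dH/dt = 0: 0.00707·701 - 0.432 = 0.0326P*, so P* = 4.52/0.0326 = 139.

N* ≈ 701, H* ≈ 11, P* ≈ 139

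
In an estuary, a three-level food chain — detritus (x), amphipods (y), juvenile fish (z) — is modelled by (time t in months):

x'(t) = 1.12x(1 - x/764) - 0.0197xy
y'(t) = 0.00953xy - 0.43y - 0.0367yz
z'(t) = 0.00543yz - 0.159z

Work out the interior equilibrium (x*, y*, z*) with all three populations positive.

x* ≈ 371, y* ≈ 29.3, z* ≈ 84.5

From dz/dt = 0: 0.00543y* = 0.159, so y* = 29.3.
From dx/dt = 0: 1.12(1 - x*/764) = 0.0197·29.3, giving x* = 764·(1 - 0.515) = 371.
From dy/dt = 0: 0.00953·371 - 0.43 = 0.0367z*, so z* = 3.1/0.0367 = 84.5.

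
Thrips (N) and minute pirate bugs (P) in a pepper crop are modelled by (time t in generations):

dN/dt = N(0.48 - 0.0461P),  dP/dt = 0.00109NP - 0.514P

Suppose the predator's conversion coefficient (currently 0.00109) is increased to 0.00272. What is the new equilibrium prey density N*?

N* ≈ 189

At the interior fixed point, setting dP/dt = 0 with P > 0 fixes N* = (predator death rate)/(NP coefficient) — independent of the other coefficients.
With the change, N* = 0.514/0.00272 = 189; it falls from 472.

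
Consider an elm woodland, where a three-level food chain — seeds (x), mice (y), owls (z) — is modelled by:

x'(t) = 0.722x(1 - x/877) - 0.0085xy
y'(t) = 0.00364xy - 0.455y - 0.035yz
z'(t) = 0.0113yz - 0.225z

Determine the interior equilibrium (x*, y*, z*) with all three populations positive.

x* ≈ 671, y* ≈ 19.9, z* ≈ 56.8

From dz/dt = 0: 0.0113y* = 0.225, so y* = 19.9.
From dx/dt = 0: 0.722(1 - x*/877) = 0.0085·19.9, giving x* = 877·(1 - 0.234) = 671.
From dy/dt = 0: 0.00364·671 - 0.455 = 0.035z*, so z* = 1.99/0.035 = 56.8.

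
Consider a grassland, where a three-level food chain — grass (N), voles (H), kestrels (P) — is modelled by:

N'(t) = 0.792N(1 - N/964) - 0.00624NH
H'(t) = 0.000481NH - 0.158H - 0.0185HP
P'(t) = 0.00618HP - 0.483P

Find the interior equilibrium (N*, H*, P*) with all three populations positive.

From dP/dt = 0: 0.00618H* = 0.483, so H* = 78.2.
From dN/dt = 0: 0.792(1 - N*/964) = 0.00624·78.2, giving N* = 964·(1 - 0.616) = 370.
From dH/dt = 0: 0.000481·370 - 0.158 = 0.0185P*, so P* = 0.0202/0.0185 = 1.09.

N* ≈ 370, H* ≈ 78.2, P* ≈ 1.09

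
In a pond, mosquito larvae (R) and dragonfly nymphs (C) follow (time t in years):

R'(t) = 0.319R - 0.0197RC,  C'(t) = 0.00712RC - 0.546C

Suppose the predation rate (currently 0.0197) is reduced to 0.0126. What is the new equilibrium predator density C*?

C* ≈ 25.3

At the interior fixed point, setting dR/dt = 0 with R > 0 fixes C* = (prey growth rate)/(RC coefficient) — independent of the other coefficients.
With the change, C* = 0.319/0.0126 = 25.3; it rises from 16.2.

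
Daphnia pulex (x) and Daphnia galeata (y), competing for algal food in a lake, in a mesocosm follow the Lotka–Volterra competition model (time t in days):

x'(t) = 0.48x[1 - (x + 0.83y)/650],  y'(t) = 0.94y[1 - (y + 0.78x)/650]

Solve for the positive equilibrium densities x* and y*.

Setting both brackets to zero gives the nullclines x + 0.83y = 650 and 0.78x + y = 650.
Substituting y = 650 - 0.78x into the first: x(1 - 0.83·0.78) = 650 - 0.83·650.
So x* = 110/0.353 = 313, and then y* = 650 - 0.78·313 = 406.

x* ≈ 313, y* ≈ 406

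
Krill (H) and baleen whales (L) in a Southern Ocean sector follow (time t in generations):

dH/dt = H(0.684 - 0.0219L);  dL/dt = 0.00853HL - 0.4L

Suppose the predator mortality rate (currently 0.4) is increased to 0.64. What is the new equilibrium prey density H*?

At the interior fixed point, setting dL/dt = 0 with L > 0 fixes H* = (predator death rate)/(HL coefficient) — independent of the other coefficients.
With the change, H* = 0.64/0.00853 = 75; it rises from 46.9.

H* ≈ 75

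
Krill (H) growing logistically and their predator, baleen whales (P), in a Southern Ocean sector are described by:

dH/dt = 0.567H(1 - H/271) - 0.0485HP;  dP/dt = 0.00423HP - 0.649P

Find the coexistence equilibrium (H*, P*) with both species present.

H* ≈ 153, P* ≈ 5.07

From dP/dt = 0 with P > 0: 0.00423H* = 0.649, so H* = 153.
Substitute into dH/dt = 0: 0.567(1 - 153/271) = 0.0485P*.
The bracket is 0.434, giving P* = 0.246/0.0485 = 5.07.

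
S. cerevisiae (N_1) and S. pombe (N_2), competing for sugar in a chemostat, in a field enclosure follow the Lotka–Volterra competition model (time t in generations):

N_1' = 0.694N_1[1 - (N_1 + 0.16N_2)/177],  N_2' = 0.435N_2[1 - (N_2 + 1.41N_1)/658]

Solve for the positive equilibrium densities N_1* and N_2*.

Setting both brackets to zero gives the nullclines N_1 + 0.16N_2 = 177 and 1.41N_1 + N_2 = 658.
Substituting N_2 = 658 - 1.41N_1 into the first: N_1(1 - 0.16·1.41) = 177 - 0.16·658.
So N_1* = 71.7/0.774 = 92.6, and then N_2* = 658 - 1.41·92.6 = 527.

N_1* ≈ 92.6, N_2* ≈ 527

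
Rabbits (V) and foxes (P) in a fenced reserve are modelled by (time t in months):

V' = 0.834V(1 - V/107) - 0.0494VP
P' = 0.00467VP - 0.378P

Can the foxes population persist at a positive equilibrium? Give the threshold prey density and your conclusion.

The predator equation gives dP/dt > 0 only when V > 0.378/0.00467 = 80.9.
Without the predator, V → K = 107. Since 107 > 80.9, the predator can invade and persist.

Threshold V = 80.9; K > 80.9, so yes, the predator persists.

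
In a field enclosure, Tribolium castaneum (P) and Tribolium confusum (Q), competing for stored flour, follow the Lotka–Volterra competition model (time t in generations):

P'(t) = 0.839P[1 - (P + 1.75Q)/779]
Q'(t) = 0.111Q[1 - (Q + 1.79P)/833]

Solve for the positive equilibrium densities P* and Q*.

P* ≈ 318, Q* ≈ 263

Setting both brackets to zero gives the nullclines P + 1.75Q = 779 and 1.79P + Q = 833.
Substituting Q = 833 - 1.79P into the first: P(1 - 1.75·1.79) = 779 - 1.75·833.
So P* = -679/-2.13 = 318, and then Q* = 833 - 1.79·318 = 263.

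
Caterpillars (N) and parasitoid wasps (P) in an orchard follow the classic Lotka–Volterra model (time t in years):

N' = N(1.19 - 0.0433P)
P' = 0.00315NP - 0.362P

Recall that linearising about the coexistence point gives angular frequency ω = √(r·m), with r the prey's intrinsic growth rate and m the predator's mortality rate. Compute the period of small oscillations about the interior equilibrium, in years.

Here r = 1.19 and m = 0.362, so r·m = 0.431.
ω = √0.431 = 0.656 per year, hence T = 2π/ω ≈ 9.57 years.

T ≈ 9.57 years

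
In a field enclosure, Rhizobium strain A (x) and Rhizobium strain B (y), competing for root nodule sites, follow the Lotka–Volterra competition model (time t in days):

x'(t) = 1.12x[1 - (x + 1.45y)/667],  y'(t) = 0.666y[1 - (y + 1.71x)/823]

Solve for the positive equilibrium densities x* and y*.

x* ≈ 356, y* ≈ 215

Setting both brackets to zero gives the nullclines x + 1.45y = 667 and 1.71x + y = 823.
Substituting y = 823 - 1.71x into the first: x(1 - 1.45·1.71) = 667 - 1.45·823.
So x* = -526/-1.48 = 356, and then y* = 823 - 1.71·356 = 215.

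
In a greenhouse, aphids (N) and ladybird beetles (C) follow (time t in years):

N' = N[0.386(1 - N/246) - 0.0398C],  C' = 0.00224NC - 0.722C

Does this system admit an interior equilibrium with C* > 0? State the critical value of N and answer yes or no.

Threshold N = 322; K < 322, so no, the predator goes extinct.

The predator equation gives dC/dt > 0 only when N > 0.722/0.00224 = 322.
Without the predator, N → K = 246. Since 246 < 322, the predator cannot invade.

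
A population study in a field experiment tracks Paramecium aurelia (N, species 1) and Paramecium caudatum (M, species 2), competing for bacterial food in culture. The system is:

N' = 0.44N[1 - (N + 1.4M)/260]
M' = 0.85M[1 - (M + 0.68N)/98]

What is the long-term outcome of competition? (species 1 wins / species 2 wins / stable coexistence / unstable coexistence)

species 1 excludes species 2

Compare the nullcline intercepts: K1/α12 = 260/1.4 = 186 > K2 = 98; K2/α21 = 98/0.68 = 144 < K1 = 260.
Since the inequalities point opposite ways, species 1 can invade but species 2 cannot.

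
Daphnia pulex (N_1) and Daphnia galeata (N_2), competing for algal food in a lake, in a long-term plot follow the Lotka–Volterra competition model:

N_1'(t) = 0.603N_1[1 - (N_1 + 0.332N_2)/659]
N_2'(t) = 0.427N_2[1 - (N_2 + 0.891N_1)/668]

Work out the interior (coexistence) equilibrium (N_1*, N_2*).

Setting both brackets to zero gives the nullclines N_1 + 0.332N_2 = 659 and 0.891N_1 + N_2 = 668.
Substituting N_2 = 668 - 0.891N_1 into the first: N_1(1 - 0.332·0.891) = 659 - 0.332·668.
So N_1* = 437/0.704 = 621, and then N_2* = 668 - 0.891·621 = 115.

N_1* ≈ 621, N_2* ≈ 115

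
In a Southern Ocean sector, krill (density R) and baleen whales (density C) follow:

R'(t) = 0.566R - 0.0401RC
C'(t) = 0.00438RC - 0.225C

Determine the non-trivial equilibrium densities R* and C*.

Set dC/dt = 0 with C > 0: 0.00438R - 0.225 = 0, so R* = 0.225/0.00438 = 51.4.
Set dR/dt = 0 with R > 0: 0.566 - 0.0401C = 0, so C* = 0.566/0.0401 = 14.1.

R* ≈ 51.4, C* ≈ 14.1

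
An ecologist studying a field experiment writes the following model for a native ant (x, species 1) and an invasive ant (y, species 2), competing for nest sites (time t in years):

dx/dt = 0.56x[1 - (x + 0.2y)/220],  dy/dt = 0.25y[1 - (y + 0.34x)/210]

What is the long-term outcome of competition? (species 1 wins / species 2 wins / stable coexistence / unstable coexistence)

Compare the nullcline intercepts: K1/α12 = 220/0.2 = 1100 > K2 = 210; K2/α21 = 210/0.34 = 618 > K1 = 220.
Since both inequalities hold, each species can invade when rare, so the interior equilibrium is stable.

stable coexistence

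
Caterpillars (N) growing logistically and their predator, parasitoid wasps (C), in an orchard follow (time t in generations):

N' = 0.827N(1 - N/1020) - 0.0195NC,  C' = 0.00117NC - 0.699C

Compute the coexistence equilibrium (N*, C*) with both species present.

N* ≈ 597, C* ≈ 17.6

From dC/dt = 0 with C > 0: 0.00117N* = 0.699, so N* = 597.
Substitute into dN/dt = 0: 0.827(1 - 597/1020) = 0.0195C*.
The bracket is 0.414, giving C* = 0.343/0.0195 = 17.6.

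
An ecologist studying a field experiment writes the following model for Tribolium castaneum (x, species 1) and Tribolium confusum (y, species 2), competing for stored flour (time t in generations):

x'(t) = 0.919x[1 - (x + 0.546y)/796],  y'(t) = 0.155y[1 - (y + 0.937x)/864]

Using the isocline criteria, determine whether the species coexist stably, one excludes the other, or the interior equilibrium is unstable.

Compare the nullcline intercepts: K1/α12 = 796/0.546 = 1460 > K2 = 864; K2/α21 = 864/0.937 = 922 > K1 = 796.
Since both inequalities hold, each species can invade when rare, so the interior equilibrium is stable.

stable coexistence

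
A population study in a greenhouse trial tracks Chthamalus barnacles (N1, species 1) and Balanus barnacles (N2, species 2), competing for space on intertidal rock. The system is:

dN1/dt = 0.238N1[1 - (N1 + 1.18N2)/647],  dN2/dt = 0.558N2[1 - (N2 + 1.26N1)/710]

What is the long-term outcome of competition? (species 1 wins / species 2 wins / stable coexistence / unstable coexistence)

Compare the nullcline intercepts: K1/α12 = 647/1.18 = 548 < K2 = 710; K2/α21 = 710/1.26 = 563 < K1 = 647.
Since both are reversed, neither can invade when rare; the interior point is a saddle.

unstable coexistence (outcome depends on initial conditions)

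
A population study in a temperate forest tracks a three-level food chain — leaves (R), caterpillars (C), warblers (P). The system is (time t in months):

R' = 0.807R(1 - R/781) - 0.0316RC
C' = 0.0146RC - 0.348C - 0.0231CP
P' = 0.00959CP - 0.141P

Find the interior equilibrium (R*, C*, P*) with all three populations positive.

From dP/dt = 0: 0.00959C* = 0.141, so C* = 14.7.
From dR/dt = 0: 0.807(1 - R*/781) = 0.0316·14.7, giving R* = 781·(1 - 0.576) = 331.
From dC/dt = 0: 0.0146·331 - 0.348 = 0.0231P*, so P* = 4.49/0.0231 = 194.

R* ≈ 331, C* ≈ 14.7, P* ≈ 194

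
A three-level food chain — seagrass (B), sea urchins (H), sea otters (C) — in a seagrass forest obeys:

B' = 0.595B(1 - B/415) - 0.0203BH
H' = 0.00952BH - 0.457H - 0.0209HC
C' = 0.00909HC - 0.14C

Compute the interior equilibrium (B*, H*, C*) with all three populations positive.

B* ≈ 197, H* ≈ 15.4, C* ≈ 67.8

From dC/dt = 0: 0.00909H* = 0.14, so H* = 15.4.
From dB/dt = 0: 0.595(1 - B*/415) = 0.0203·15.4, giving B* = 415·(1 - 0.525) = 197.
From dH/dt = 0: 0.00952·197 - 0.457 = 0.0209C*, so C* = 1.42/0.0209 = 67.8.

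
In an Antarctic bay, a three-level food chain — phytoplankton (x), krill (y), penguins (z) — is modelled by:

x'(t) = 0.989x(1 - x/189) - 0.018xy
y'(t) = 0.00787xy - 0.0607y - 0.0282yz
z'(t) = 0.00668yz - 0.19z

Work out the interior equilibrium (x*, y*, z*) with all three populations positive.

x* ≈ 91.2, y* ≈ 28.4, z* ≈ 23.3

From dz/dt = 0: 0.00668y* = 0.19, so y* = 28.4.
From dx/dt = 0: 0.989(1 - x*/189) = 0.018·28.4, giving x* = 189·(1 - 0.518) = 91.2.
From dy/dt = 0: 0.00787·91.2 - 0.0607 = 0.0282z*, so z* = 0.657/0.0282 = 23.3.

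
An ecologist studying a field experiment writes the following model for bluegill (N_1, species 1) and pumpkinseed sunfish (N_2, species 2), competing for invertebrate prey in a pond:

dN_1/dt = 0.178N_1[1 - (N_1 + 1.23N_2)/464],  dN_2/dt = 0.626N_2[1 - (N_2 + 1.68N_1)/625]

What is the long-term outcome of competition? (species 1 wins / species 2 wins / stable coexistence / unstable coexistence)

unstable coexistence (outcome depends on initial conditions)

Compare the nullcline intercepts: K1/α12 = 464/1.23 = 377 < K2 = 625; K2/α21 = 625/1.68 = 372 < K1 = 464.
Since both are reversed, neither can invade when rare; the interior point is a saddle.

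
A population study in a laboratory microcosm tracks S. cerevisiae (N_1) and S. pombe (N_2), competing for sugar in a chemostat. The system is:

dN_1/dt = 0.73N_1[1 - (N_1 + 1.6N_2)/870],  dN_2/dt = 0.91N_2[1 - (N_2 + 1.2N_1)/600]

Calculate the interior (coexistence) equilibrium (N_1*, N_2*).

N_1* ≈ 97.8, N_2* ≈ 483

Setting both brackets to zero gives the nullclines N_1 + 1.6N_2 = 870 and 1.2N_1 + N_2 = 600.
Substituting N_2 = 600 - 1.2N_1 into the first: N_1(1 - 1.6·1.2) = 870 - 1.6·600.
So N_1* = -90/-0.92 = 97.8, and then N_2* = 600 - 1.2·97.8 = 483.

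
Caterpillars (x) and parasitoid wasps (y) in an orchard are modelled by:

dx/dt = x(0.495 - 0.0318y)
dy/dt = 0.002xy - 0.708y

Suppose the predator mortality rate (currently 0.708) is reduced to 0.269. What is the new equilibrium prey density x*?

x* ≈ 134

At the interior fixed point, setting dy/dt = 0 with y > 0 fixes x* = (predator death rate)/(xy coefficient) — independent of the other coefficients.
With the change, x* = 0.269/0.002 = 134; it falls from 354.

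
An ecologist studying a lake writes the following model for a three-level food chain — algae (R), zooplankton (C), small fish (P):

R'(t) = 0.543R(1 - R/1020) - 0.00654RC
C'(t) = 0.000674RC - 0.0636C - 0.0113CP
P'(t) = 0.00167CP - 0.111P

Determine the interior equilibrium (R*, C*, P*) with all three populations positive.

R* ≈ 203, C* ≈ 66.5, P* ≈ 6.51

From dP/dt = 0: 0.00167C* = 0.111, so C* = 66.5.
From dR/dt = 0: 0.543(1 - R*/1020) = 0.00654·66.5, giving R* = 1020·(1 - 0.801) = 203.
From dC/dt = 0: 0.000674·203 - 0.0636 = 0.0113P*, so P* = 0.0735/0.0113 = 6.51.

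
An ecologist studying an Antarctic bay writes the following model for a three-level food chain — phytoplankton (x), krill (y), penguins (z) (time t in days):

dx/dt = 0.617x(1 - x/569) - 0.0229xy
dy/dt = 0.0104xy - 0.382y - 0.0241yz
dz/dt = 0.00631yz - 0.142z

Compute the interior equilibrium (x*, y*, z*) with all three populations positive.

From dz/dt = 0: 0.00631y* = 0.142, so y* = 22.5.
From dx/dt = 0: 0.617(1 - x*/569) = 0.0229·22.5, giving x* = 569·(1 - 0.835) = 93.8.
From dy/dt = 0: 0.0104·93.8 - 0.382 = 0.0241z*, so z* = 0.593/0.0241 = 24.6.

x* ≈ 93.8, y* ≈ 22.5, z* ≈ 24.6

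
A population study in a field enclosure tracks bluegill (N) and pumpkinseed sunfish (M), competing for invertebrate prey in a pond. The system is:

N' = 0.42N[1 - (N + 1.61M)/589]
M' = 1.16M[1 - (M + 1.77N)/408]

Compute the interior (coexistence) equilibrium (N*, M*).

Setting both brackets to zero gives the nullclines N + 1.61M = 589 and 1.77N + M = 408.
Substituting M = 408 - 1.77N into the first: N(1 - 1.61·1.77) = 589 - 1.61·408.
So N* = -67.9/-1.85 = 36.7, and then M* = 408 - 1.77·36.7 = 343.

N* ≈ 36.7, M* ≈ 343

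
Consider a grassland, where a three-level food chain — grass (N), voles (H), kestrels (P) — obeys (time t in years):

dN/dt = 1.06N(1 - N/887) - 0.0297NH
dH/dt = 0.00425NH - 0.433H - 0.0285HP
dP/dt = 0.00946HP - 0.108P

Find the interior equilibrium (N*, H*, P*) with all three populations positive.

From dP/dt = 0: 0.00946H* = 0.108, so H* = 11.4.
From dN/dt = 0: 1.06(1 - N*/887) = 0.0297·11.4, giving N* = 887·(1 - 0.32) = 603.
From dH/dt = 0: 0.00425·603 - 0.433 = 0.0285P*, so P* = 2.13/0.0285 = 74.8.

N* ≈ 603, H* ≈ 11.4, P* ≈ 74.8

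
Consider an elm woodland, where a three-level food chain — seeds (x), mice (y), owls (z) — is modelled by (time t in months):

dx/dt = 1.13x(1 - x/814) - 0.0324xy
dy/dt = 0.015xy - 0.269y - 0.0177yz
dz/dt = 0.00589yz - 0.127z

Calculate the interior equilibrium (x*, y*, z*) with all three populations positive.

x* ≈ 311, y* ≈ 21.6, z* ≈ 248

From dz/dt = 0: 0.00589y* = 0.127, so y* = 21.6.
From dx/dt = 0: 1.13(1 - x*/814) = 0.0324·21.6, giving x* = 814·(1 - 0.618) = 311.
From dy/dt = 0: 0.015·311 - 0.269 = 0.0177z*, so z* = 4.39/0.0177 = 248.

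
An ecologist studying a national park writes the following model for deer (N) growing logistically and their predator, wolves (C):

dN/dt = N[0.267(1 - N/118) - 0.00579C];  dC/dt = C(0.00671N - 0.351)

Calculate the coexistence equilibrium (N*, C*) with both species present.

From dC/dt = 0 with C > 0: 0.00671N* = 0.351, so N* = 52.3.
Substitute into dN/dt = 0: 0.267(1 - 52.3/118) = 0.00579C*.
The bracket is 0.557, giving C* = 0.149/0.00579 = 25.7.

N* ≈ 52.3, C* ≈ 25.7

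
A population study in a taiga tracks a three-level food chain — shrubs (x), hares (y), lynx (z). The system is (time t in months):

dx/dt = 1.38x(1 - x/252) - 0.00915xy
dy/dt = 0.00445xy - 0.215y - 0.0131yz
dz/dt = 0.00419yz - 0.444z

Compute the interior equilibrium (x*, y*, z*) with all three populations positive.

x* ≈ 74.9, y* ≈ 106, z* ≈ 9.05

From dz/dt = 0: 0.00419y* = 0.444, so y* = 106.
From dx/dt = 0: 1.38(1 - x*/252) = 0.00915·106, giving x* = 252·(1 - 0.703) = 74.9.
From dy/dt = 0: 0.00445·74.9 - 0.215 = 0.0131z*, so z* = 0.118/0.0131 = 9.05.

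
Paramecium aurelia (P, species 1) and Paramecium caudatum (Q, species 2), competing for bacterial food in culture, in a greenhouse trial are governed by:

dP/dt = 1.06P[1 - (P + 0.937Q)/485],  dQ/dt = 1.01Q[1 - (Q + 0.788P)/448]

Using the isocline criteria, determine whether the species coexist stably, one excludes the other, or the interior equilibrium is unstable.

stable coexistence

Compare the nullcline intercepts: K1/α12 = 485/0.937 = 518 > K2 = 448; K2/α21 = 448/0.788 = 569 > K1 = 485.
Since both inequalities hold, each species can invade when rare, so the interior equilibrium is stable.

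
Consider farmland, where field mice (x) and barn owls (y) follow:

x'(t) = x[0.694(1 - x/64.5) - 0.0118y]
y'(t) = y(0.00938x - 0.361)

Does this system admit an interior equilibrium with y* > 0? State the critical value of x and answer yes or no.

The predator equation gives dy/dt > 0 only when x > 0.361/0.00938 = 38.5.
Without the predator, x → K = 64.5. Since 64.5 > 38.5, the predator can invade and persist.

Threshold x = 38.5; K > 38.5, so yes, the predator persists.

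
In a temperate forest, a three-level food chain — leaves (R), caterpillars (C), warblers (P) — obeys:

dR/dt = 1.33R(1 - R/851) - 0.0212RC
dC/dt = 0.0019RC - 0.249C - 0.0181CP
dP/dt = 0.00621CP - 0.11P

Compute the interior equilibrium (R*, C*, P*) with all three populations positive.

R* ≈ 611, C* ≈ 17.7, P* ≈ 50.4

From dP/dt = 0: 0.00621C* = 0.11, so C* = 17.7.
From dR/dt = 0: 1.33(1 - R*/851) = 0.0212·17.7, giving R* = 851·(1 - 0.282) = 611.
From dC/dt = 0: 0.0019·611 - 0.249 = 0.0181P*, so P* = 0.911/0.0181 = 50.4.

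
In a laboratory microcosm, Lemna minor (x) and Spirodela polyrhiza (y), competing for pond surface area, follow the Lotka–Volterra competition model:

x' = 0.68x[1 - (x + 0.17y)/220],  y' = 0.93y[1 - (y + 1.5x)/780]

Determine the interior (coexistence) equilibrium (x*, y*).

x* ≈ 117, y* ≈ 604

Setting both brackets to zero gives the nullclines x + 0.17y = 220 and 1.5x + y = 780.
Substituting y = 780 - 1.5x into the first: x(1 - 0.17·1.5) = 220 - 0.17·780.
So x* = 87.4/0.745 = 117, and then y* = 780 - 1.5·117 = 604.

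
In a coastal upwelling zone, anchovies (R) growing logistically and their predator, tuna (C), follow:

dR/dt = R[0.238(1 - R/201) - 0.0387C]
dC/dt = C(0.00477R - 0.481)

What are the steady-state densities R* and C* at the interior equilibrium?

From dC/dt = 0 with C > 0: 0.00477R* = 0.481, so R* = 101.
Substitute into dR/dt = 0: 0.238(1 - 101/201) = 0.0387C*.
The bracket is 0.498, giving C* = 0.119/0.0387 = 3.06.

R* ≈ 101, C* ≈ 3.06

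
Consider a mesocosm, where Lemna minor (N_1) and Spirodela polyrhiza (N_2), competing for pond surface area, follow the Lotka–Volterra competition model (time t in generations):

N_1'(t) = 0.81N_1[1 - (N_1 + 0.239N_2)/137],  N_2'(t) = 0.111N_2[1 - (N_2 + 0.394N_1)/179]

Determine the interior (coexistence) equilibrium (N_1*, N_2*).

Setting both brackets to zero gives the nullclines N_1 + 0.239N_2 = 137 and 0.394N_1 + N_2 = 179.
Substituting N_2 = 179 - 0.394N_1 into the first: N_1(1 - 0.239·0.394) = 137 - 0.239·179.
So N_1* = 94.2/0.906 = 104, and then N_2* = 179 - 0.394·104 = 138.

N_1* ≈ 104, N_2* ≈ 138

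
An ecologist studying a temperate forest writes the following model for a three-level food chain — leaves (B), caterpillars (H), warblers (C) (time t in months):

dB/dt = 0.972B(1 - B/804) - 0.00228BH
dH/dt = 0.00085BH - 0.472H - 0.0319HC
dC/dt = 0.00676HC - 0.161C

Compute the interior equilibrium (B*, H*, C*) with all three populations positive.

From dC/dt = 0: 0.00676H* = 0.161, so H* = 23.8.
From dB/dt = 0: 0.972(1 - B*/804) = 0.00228·23.8, giving B* = 804·(1 - 0.0559) = 759.
From dH/dt = 0: 0.00085·759 - 0.472 = 0.0319C*, so C* = 0.173/0.0319 = 5.43.

B* ≈ 759, H* ≈ 23.8, C* ≈ 5.43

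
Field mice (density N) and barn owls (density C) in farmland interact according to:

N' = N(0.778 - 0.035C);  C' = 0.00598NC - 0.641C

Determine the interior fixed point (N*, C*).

N* ≈ 107, C* ≈ 22.2

Set dC/dt = 0 with C > 0: 0.00598N - 0.641 = 0, so N* = 0.641/0.00598 = 107.
Set dN/dt = 0 with N > 0: 0.778 - 0.035C = 0, so C* = 0.778/0.035 = 22.2.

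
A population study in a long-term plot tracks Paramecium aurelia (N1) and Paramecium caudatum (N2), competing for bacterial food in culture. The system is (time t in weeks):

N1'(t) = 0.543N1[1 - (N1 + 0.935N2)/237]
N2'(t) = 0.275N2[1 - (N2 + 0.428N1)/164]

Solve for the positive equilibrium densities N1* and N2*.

N1* ≈ 139, N2* ≈ 104

Setting both brackets to zero gives the nullclines N1 + 0.935N2 = 237 and 0.428N1 + N2 = 164.
Substituting N2 = 164 - 0.428N1 into the first: N1(1 - 0.935·0.428) = 237 - 0.935·164.
So N1* = 83.7/0.6 = 139, and then N2* = 164 - 0.428·139 = 104.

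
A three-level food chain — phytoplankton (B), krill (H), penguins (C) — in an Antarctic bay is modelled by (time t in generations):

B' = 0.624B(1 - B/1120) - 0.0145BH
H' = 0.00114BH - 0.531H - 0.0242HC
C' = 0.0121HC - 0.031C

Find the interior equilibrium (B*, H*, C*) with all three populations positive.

B* ≈ 1050, H* ≈ 2.56, C* ≈ 27.7

From dC/dt = 0: 0.0121H* = 0.031, so H* = 2.56.
From dB/dt = 0: 0.624(1 - B*/1120) = 0.0145·2.56, giving B* = 1120·(1 - 0.0595) = 1050.
From dH/dt = 0: 0.00114·1050 - 0.531 = 0.0242C*, so C* = 0.67/0.0242 = 27.7.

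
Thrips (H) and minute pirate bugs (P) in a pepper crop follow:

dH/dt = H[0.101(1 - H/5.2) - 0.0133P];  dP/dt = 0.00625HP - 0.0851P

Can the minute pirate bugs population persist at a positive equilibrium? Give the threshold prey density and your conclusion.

The predator equation gives dP/dt > 0 only when H > 0.0851/0.00625 = 13.6.
Without the predator, H → K = 5.2. Since 5.2 < 13.6, the predator cannot invade.

Threshold H = 13.6; K < 13.6, so no, the predator goes extinct.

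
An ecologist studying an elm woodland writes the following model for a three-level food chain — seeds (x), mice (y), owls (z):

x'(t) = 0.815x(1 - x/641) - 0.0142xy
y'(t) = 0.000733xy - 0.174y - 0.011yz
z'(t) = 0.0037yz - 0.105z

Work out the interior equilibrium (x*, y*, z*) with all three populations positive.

x* ≈ 324, y* ≈ 28.4, z* ≈ 5.78

From dz/dt = 0: 0.0037y* = 0.105, so y* = 28.4.
From dx/dt = 0: 0.815(1 - x*/641) = 0.0142·28.4, giving x* = 641·(1 - 0.494) = 324.
From dy/dt = 0: 0.000733·324 - 0.174 = 0.011z*, so z* = 0.0635/0.011 = 5.78.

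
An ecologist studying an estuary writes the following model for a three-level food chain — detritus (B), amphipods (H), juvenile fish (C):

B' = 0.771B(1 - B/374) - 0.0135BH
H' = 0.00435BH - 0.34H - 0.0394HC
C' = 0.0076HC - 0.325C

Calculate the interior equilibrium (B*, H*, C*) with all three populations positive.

From dC/dt = 0: 0.0076H* = 0.325, so H* = 42.8.
From dB/dt = 0: 0.771(1 - B*/374) = 0.0135·42.8, giving B* = 374·(1 - 0.749) = 94.
From dH/dt = 0: 0.00435·94 - 0.34 = 0.0394C*, so C* = 0.0687/0.0394 = 1.74.

B* ≈ 94, H* ≈ 42.8, C* ≈ 1.74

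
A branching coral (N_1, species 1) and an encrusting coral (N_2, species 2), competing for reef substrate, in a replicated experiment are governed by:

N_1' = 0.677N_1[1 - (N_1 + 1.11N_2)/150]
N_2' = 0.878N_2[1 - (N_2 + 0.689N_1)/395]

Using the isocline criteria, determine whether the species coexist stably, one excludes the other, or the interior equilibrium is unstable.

Compare the nullcline intercepts: K1/α12 = 150/1.11 = 135 < K2 = 395; K2/α21 = 395/0.689 = 573 > K1 = 150.
Since the inequalities point opposite ways, species 2 can invade but species 1 cannot.

species 2 excludes species 1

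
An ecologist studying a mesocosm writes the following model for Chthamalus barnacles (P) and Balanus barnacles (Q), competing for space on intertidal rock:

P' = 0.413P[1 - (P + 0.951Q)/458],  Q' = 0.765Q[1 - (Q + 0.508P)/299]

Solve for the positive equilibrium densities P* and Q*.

Setting both brackets to zero gives the nullclines P + 0.951Q = 458 and 0.508P + Q = 299.
Substituting Q = 299 - 0.508P into the first: P(1 - 0.951·0.508) = 458 - 0.951·299.
So P* = 174/0.517 = 336, and then Q* = 299 - 0.508·336 = 128.

P* ≈ 336, Q* ≈ 128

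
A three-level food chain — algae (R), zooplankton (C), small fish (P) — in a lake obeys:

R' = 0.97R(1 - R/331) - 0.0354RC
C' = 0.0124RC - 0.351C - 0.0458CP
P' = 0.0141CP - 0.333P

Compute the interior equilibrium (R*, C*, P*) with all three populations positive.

R* ≈ 45.7, C* ≈ 23.6, P* ≈ 4.71

From dP/dt = 0: 0.0141C* = 0.333, so C* = 23.6.
From dR/dt = 0: 0.97(1 - R*/331) = 0.0354·23.6, giving R* = 331·(1 - 0.862) = 45.7.
From dC/dt = 0: 0.0124·45.7 - 0.351 = 0.0458P*, so P* = 0.216/0.0458 = 4.71.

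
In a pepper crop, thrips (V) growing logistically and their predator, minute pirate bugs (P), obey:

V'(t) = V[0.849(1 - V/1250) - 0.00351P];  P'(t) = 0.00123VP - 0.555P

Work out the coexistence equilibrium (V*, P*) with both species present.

From dP/dt = 0 with P > 0: 0.00123V* = 0.555, so V* = 451.
Substitute into dV/dt = 0: 0.849(1 - 451/1250) = 0.00351P*.
The bracket is 0.639, giving P* = 0.543/0.00351 = 155.

V* ≈ 451, P* ≈ 155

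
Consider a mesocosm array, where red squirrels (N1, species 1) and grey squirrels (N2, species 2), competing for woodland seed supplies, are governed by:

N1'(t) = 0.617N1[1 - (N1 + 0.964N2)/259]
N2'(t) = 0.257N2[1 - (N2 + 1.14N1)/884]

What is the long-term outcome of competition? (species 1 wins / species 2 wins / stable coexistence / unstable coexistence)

species 2 excludes species 1

Compare the nullcline intercepts: K1/α12 = 259/0.964 = 269 < K2 = 884; K2/α21 = 884/1.14 = 775 > K1 = 259.
Since the inequalities point opposite ways, species 2 can invade but species 1 cannot.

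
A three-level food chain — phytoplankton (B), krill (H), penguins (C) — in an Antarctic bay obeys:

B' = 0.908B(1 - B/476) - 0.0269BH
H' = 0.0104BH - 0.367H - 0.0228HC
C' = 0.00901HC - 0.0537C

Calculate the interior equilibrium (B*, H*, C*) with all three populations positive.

B* ≈ 392, H* ≈ 5.96, C* ≈ 163

From dC/dt = 0: 0.00901H* = 0.0537, so H* = 5.96.
From dB/dt = 0: 0.908(1 - B*/476) = 0.0269·5.96, giving B* = 476·(1 - 0.177) = 392.
From dH/dt = 0: 0.0104·392 - 0.367 = 0.0228C*, so C* = 3.71/0.0228 = 163.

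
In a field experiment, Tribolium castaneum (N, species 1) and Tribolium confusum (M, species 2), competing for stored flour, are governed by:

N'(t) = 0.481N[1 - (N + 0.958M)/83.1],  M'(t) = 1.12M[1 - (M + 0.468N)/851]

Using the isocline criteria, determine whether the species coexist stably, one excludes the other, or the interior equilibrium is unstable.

species 2 excludes species 1

Compare the nullcline intercepts: K1/α12 = 83.1/0.958 = 86.7 < K2 = 851; K2/α21 = 851/0.468 = 1820 > K1 = 83.1.
Since the inequalities point opposite ways, species 2 can invade but species 1 cannot.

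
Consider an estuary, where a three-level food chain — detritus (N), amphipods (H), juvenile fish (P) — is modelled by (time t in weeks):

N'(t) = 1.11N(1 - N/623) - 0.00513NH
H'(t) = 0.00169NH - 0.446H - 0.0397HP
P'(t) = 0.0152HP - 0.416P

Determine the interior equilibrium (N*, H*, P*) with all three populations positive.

From dP/dt = 0: 0.0152H* = 0.416, so H* = 27.4.
From dN/dt = 0: 1.11(1 - N*/623) = 0.00513·27.4, giving N* = 623·(1 - 0.126) = 544.
From dH/dt = 0: 0.00169·544 - 0.446 = 0.0397P*, so P* = 0.474/0.0397 = 11.9.

N* ≈ 544, H* ≈ 27.4, P* ≈ 11.9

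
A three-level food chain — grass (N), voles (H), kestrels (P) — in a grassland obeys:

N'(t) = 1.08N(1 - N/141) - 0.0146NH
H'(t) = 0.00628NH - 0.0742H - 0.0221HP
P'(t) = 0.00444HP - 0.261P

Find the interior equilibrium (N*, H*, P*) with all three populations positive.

N* ≈ 29, H* ≈ 58.8, P* ≈ 4.87

From dP/dt = 0: 0.00444H* = 0.261, so H* = 58.8.
From dN/dt = 0: 1.08(1 - N*/141) = 0.0146·58.8, giving N* = 141·(1 - 0.795) = 29.
From dH/dt = 0: 0.00628·29 - 0.0742 = 0.0221P*, so P* = 0.108/0.0221 = 4.87.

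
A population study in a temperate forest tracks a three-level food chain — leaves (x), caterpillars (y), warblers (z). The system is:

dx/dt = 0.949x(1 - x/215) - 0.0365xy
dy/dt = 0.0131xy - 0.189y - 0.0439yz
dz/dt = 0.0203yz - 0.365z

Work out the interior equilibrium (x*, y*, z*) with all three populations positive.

x* ≈ 66.3, y* ≈ 18, z* ≈ 15.5

From dz/dt = 0: 0.0203y* = 0.365, so y* = 18.
From dx/dt = 0: 0.949(1 - x*/215) = 0.0365·18, giving x* = 215·(1 - 0.692) = 66.3.
From dy/dt = 0: 0.0131·66.3 - 0.189 = 0.0439z*, so z* = 0.68/0.0439 = 15.5.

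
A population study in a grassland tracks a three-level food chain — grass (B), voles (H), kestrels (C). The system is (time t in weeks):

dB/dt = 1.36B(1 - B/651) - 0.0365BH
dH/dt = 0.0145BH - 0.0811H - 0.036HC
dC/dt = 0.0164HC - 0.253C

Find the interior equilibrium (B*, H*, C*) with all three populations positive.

B* ≈ 381, H* ≈ 15.4, C* ≈ 151

From dC/dt = 0: 0.0164H* = 0.253, so H* = 15.4.
From dB/dt = 0: 1.36(1 - B*/651) = 0.0365·15.4, giving B* = 651·(1 - 0.414) = 381.
From dH/dt = 0: 0.0145·381 - 0.0811 = 0.036C*, so C* = 5.45/0.036 = 151.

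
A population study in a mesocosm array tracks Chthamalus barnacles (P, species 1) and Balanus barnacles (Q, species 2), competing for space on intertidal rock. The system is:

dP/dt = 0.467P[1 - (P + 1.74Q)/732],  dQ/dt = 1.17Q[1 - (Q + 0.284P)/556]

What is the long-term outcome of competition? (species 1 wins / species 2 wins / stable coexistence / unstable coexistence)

Compare the nullcline intercepts: K1/α12 = 732/1.74 = 421 < K2 = 556; K2/α21 = 556/0.284 = 1960 > K1 = 732.
Since the inequalities point opposite ways, species 2 can invade but species 1 cannot.

species 2 excludes species 1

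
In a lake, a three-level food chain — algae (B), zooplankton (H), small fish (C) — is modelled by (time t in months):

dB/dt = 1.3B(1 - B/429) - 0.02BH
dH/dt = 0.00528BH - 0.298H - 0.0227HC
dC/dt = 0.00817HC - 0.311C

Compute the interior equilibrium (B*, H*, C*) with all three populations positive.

B* ≈ 178, H* ≈ 38.1, C* ≈ 28.2

From dC/dt = 0: 0.00817H* = 0.311, so H* = 38.1.
From dB/dt = 0: 1.3(1 - B*/429) = 0.02·38.1, giving B* = 429·(1 - 0.586) = 178.
From dH/dt = 0: 0.00528·178 - 0.298 = 0.0227C*, so C* = 0.641/0.0227 = 28.2.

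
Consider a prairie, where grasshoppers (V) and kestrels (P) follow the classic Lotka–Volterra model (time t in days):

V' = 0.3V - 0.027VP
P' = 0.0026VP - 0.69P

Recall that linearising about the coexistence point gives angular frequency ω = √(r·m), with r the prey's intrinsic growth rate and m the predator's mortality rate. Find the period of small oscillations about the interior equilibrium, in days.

T ≈ 13.8 days

Here r = 0.3 and m = 0.69, so r·m = 0.207.
ω = √0.207 = 0.455 per day, hence T = 2π/ω ≈ 13.8 days.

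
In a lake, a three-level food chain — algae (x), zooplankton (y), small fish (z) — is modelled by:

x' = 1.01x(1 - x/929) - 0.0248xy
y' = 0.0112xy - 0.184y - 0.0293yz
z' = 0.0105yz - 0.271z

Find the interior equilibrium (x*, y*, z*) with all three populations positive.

x* ≈ 340, y* ≈ 25.8, z* ≈ 124

From dz/dt = 0: 0.0105y* = 0.271, so y* = 25.8.
From dx/dt = 0: 1.01(1 - x*/929) = 0.0248·25.8, giving x* = 929·(1 - 0.634) = 340.
From dy/dt = 0: 0.0112·340 - 0.184 = 0.0293z*, so z* = 3.63/0.0293 = 124.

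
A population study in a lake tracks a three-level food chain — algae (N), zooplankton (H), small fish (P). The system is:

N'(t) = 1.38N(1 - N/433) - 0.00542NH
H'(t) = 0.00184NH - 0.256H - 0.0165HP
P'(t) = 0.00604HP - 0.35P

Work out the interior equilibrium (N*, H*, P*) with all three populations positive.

From dP/dt = 0: 0.00604H* = 0.35, so H* = 57.9.
From dN/dt = 0: 1.38(1 - N*/433) = 0.00542·57.9, giving N* = 433·(1 - 0.228) = 334.
From dH/dt = 0: 0.00184·334 - 0.256 = 0.0165P*, so P* = 0.359/0.0165 = 21.8.

N* ≈ 334, H* ≈ 57.9, P* ≈ 21.8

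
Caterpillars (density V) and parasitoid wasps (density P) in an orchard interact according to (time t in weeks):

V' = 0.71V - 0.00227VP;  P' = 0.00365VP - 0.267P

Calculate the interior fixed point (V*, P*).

Set dP/dt = 0 with P > 0: 0.00365V - 0.267 = 0, so V* = 0.267/0.00365 = 73.2.
Set dV/dt = 0 with V > 0: 0.71 - 0.00227P = 0, so P* = 0.71/0.00227 = 313.

V* ≈ 73.2, P* ≈ 313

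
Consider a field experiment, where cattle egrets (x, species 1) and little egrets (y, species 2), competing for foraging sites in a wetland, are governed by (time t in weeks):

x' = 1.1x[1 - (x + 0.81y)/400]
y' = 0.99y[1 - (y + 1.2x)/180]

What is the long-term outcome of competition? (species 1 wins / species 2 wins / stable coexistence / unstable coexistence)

species 1 excludes species 2

Compare the nullcline intercepts: K1/α12 = 400/0.81 = 494 > K2 = 180; K2/α21 = 180/1.2 = 150 < K1 = 400.
Since the inequalities point opposite ways, species 1 can invade but species 2 cannot.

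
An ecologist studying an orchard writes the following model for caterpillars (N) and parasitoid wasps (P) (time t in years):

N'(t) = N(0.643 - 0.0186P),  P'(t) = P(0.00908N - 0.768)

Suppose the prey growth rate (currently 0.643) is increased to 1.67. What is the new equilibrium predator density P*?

At the interior fixed point, setting dN/dt = 0 with N > 0 fixes P* = (prey growth rate)/(NP coefficient) — independent of the other coefficients.
With the change, P* = 1.67/0.0186 = 89.8; it rises from 34.6.

P* ≈ 89.8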